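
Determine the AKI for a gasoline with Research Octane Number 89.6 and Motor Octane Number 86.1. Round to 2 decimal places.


AKI = (RON + MON) / 2
AKI = (89.6 + 86.1) / 2
AKI = 175.7 / 2 = 87.85


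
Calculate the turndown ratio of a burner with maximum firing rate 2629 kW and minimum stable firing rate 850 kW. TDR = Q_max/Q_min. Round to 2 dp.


TDR = Q_max / Q_min
TDR = 2629 / 850 = 3.09


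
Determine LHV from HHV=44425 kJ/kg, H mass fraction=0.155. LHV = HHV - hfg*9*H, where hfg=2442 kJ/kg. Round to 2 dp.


LHV = HHV - hfg * 9 * H
Water correction = 2442 * 9 * 0.155 = 3406.590 kJ/kg
LHV = 44425 - 3406.590 = 41018.41 kJ/kg


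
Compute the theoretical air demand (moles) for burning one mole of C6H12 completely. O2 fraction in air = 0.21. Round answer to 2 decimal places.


Balanced combustion: C6H12 + 9 O2 -> 6 CO2 + 6 H2O
O2 needed = C + H/4 = 6 + 12/4 = 9.00 moles
Air moles = O2 / 0.21 = 9.00 / 0.21 = 42.86 moles air


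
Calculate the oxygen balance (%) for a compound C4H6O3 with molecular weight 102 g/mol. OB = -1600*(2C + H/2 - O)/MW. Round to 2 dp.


OB = -1600 * (2C + H/2 - O) / MW
Inner = 2*4 + 6/2 - 3 = 8.00
OB = -1600 * 8.00 / 102 = -125.49%


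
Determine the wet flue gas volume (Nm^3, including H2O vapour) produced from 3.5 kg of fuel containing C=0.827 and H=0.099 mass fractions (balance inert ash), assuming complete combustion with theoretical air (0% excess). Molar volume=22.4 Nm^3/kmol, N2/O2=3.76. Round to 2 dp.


Per kg fuel: CO2 = (C/12 kmol)*22.4 = (0.827/12)*22.4 = 1.54373 Nm^3
Per kg fuel: H2O = (H/2 kmol)*22.4 = (0.099/2)*22.4 = 1.10880 Nm^3
O2 needed per kg fuel = C/12 + H/4 = 0.827/12 + 0.099/4 = 0.09366667 kmol
Per kg fuel: N2 = O2*3.76*22.4 = 0.09366667*3.76*22.4 = 7.88898 Nm^3
Total per kg = 1.54373 + 1.10880 + 7.88898 = 10.54151 Nm^3
Total = 10.54151 * 3.5 = 36.90 Nm^3


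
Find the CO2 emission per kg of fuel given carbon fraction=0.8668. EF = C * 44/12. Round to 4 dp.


EF = C_frac * (M_CO2 / M_C)
EF = 0.8668 * (44/12)
EF = 0.8668 * 3.666667 = 3.1783 kg_CO2/kg_fuel


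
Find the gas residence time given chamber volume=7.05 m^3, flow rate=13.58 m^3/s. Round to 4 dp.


tau = V / Q_flow
tau = 7.05 / 13.58 = 0.5191 s


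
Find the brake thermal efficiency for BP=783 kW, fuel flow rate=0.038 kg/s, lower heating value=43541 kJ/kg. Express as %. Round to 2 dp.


eta_BTE = (BP / (mf * LHV)) * 100
Denominator = 0.038 * 43541 = 1654.5580 kW
eta_BTE = (783 / 1654.5580) * 100 = 47.32%


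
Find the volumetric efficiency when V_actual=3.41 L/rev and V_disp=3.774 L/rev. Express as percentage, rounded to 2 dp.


eta_v = (V_actual / V_disp) * 100
Ratio = 3.41 / 3.774 = 0.9036
eta_v = 0.9036 * 100 = 90.36%


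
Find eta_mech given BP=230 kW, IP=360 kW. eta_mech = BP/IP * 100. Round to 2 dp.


eta_mech = (BP / IP) * 100
Ratio = 230 / 360 = 0.6389
eta_mech = 0.6389 * 100 = 63.89%


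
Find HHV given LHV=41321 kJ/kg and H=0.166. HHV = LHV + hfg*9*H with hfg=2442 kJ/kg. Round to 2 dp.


HHV = LHV + hfg * 9 * H
Water addition = 2442 * 9 * 0.166 = 3648.348 kJ/kg
HHV = 41321 + 3648.348 = 44969.35 kJ/kg


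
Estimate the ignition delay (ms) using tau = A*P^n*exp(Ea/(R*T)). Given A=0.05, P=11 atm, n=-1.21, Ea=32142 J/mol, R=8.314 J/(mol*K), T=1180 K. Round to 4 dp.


tau = A * P^n * exp(Ea/(R*T))
P^n = 11^(-1.21) = 0.05494331
Ea/(R*T) = 32142/(8.314*1180) = 3.276279
exp(Ea/(R*T)) = 26.477066
tau = 0.05 * 0.05494331 * 26.477066 = 0.0727 ms


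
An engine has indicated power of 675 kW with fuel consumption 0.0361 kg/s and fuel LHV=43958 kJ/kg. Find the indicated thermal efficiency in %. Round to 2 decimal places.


eta_ith = (IP / (mf * LHV)) * 100
Denominator = 0.0361 * 43958 = 1586.8838 kW
eta_ith = (675 / 1586.8838) * 100 = 42.54%


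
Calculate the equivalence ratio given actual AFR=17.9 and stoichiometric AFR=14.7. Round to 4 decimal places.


phi = AFR_stoich / AFR_actual
phi = 14.7 / 17.9 = 0.8212


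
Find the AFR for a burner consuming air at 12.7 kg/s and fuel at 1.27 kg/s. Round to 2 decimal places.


AFR = m_air / m_fuel
AFR = 12.7 / 1.27 = 10.00


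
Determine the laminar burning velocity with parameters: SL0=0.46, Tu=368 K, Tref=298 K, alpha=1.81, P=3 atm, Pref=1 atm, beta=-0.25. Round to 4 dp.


SL = SL0 * (Tu/Tref)^alpha * (P/Pref)^beta
T ratio = 368/298 = 1.23489933
(T ratio)^alpha = 1.23489933^1.81 = 1.465052
(P/Pref)^beta = 3^(-0.25) = 0.759836
SL = 0.46 * 1.465052 * 0.759836 = 0.5121 m/s


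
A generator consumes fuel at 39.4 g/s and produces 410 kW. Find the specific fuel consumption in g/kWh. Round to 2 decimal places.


SFC = (mf / BP) * 3600
Rate = 39.4 / 410 = 0.096098 g/(s*kW)
SFC = 0.096098 * 3600 = 345.95 g/kWh


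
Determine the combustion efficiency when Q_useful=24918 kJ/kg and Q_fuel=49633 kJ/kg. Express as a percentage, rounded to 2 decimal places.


Efficiency = (Q_useful / Q_fuel) * 100
Efficiency = (24918 / 49633) * 100
Efficiency = 0.5020 * 100 = 50.20%


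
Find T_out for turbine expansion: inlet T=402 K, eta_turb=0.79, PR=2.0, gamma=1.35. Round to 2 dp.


T_out = T_in * (1 - eta * (1 - PR^(-(gamma-1)/gamma)))
Exponent = -(1.35-1)/1.35 = -0.25925926
PR^exp = 2.0^(-0.25925926) = 0.83551680
Factor = 1 - 0.79*(1 - 0.83551680) = 0.87005827
T_out = 402 * 0.87005827 = 349.76 K


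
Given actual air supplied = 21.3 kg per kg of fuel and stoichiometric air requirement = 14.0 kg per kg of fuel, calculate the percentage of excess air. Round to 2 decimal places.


Excess air = actual - stoichiometric = 21.3 - 14.0 = 7.30 kg/kg fuel
Excess air % = (excess / stoich) * 100 = (7.30 / 14.0) * 100 = 52.14%


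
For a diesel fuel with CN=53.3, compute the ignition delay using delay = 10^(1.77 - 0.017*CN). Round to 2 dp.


delay = 10^(1.77 - 0.017*CN)
Exponent = 1.77 - 0.017*53.3 = 0.8639
delay = 10^0.8639 = 7.31 ms


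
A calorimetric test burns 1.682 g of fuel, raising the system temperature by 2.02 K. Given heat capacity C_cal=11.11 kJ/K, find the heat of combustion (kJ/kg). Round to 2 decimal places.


Hc = C_cal * delta_T / m_fuel
Q_released = 11.11 * 2.02 = 22.4422 kJ
m_fuel = 1.682 g = 1.682/1000 kg = 0.001682 kg
Hc = 22.4422 / 0.001682 = 13342.57 kJ/kg


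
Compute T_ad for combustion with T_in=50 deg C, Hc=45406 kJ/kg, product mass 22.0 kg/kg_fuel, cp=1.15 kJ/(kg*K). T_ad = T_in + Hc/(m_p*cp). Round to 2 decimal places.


T_ad = T_in + Hc / (m_p * cp)
Denominator = 22.0 * 1.15 = 25.3000
Temperature rise = 45406 / 25.3000 = 1794.70 K
T_ad = 50 + 1794.70 = 1844.70 deg C


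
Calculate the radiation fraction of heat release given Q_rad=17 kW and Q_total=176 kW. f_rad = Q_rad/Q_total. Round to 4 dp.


f_rad = Q_rad / Q_total
f_rad = 17 / 176 = 0.0966


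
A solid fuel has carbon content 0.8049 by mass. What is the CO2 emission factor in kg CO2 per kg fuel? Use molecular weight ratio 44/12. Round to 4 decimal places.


EF = C_frac * (M_CO2 / M_C)
EF = 0.8049 * (44/12)
EF = 0.8049 * 3.666667 = 2.9513 kg_CO2/kg_fuel


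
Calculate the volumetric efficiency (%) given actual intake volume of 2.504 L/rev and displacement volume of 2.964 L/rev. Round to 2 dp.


eta_v = (V_actual / V_disp) * 100
Ratio = 2.504 / 2.964 = 0.8448
eta_v = 0.8448 * 100 = 84.48%


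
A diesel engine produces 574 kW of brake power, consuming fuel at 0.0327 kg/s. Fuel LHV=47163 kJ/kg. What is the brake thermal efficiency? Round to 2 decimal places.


eta_BTE = (BP / (mf * LHV)) * 100
Denominator = 0.0327 * 47163 = 1542.2301 kW
eta_BTE = (574 / 1542.2301) * 100 = 37.22%


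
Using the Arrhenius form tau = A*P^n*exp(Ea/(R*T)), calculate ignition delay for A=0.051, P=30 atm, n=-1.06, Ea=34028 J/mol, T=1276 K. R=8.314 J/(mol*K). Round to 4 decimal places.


tau = A * P^n * exp(Ea/(R*T))
P^n = 30^(-1.06) = 0.02718013
Ea/(R*T) = 34028/(8.314*1276) = 3.207567
exp(Ea/(R*T)) = 24.718871
tau = 0.051 * 0.02718013 * 24.718871 = 0.0343 ms


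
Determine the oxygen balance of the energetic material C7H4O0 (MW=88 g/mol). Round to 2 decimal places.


OB = -1600 * (2C + H/2 - O) / MW
Inner = 2*7 + 4/2 - 0 = 16.00
OB = -1600 * 16.00 / 88 = -290.91%


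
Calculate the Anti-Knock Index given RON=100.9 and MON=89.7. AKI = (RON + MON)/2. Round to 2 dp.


AKI = (RON + MON) / 2
AKI = (100.9 + 89.7) / 2
AKI = 190.6 / 2 = 95.30


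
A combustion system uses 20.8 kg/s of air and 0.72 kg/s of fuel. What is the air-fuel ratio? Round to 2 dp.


AFR = m_air / m_fuel
AFR = 20.8 / 0.72 = 28.89


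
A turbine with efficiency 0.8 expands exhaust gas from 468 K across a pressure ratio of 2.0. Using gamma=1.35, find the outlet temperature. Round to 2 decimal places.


T_out = T_in * (1 - eta * (1 - PR^(-(gamma-1)/gamma)))
Exponent = -(1.35-1)/1.35 = -0.25925926
PR^exp = 2.0^(-0.25925926) = 0.83551680
Factor = 1 - 0.8*(1 - 0.83551680) = 0.86841344
T_out = 468 * 0.86841344 = 406.42 K


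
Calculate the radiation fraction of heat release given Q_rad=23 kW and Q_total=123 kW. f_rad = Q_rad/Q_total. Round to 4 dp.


f_rad = Q_rad / Q_total
f_rad = 23 / 123 = 0.1870


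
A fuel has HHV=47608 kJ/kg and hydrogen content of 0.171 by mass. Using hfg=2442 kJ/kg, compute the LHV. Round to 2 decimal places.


LHV = HHV - hfg * 9 * H
Water correction = 2442 * 9 * 0.171 = 3758.238 kJ/kg
LHV = 47608 - 3758.238 = 43849.76 kJ/kg


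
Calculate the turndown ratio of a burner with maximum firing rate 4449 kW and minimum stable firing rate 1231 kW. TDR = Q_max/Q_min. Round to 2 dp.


TDR = Q_max / Q_min
TDR = 4449 / 1231 = 3.61


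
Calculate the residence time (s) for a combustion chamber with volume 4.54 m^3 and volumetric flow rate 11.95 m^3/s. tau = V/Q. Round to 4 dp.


tau = V / Q_flow
tau = 4.54 / 11.95 = 0.3799 s


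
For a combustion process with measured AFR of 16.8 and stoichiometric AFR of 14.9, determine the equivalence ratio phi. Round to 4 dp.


phi = AFR_stoich / AFR_actual
phi = 14.9 / 16.8 = 0.8869


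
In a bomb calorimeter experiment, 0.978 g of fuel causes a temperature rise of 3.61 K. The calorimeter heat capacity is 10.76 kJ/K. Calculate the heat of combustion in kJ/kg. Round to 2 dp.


Hc = C_cal * delta_T / m_fuel
Q_released = 10.76 * 3.61 = 38.8436 kJ
m_fuel = 0.978 g = 0.978/1000 kg = 0.000978 kg
Hc = 38.8436 / 0.000978 = 39717.38 kJ/kg


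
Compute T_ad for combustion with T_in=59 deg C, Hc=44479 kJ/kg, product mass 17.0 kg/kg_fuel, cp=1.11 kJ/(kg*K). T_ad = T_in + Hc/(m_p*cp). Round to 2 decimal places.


T_ad = T_in + Hc / (m_p * cp)
Denominator = 17.0 * 1.11 = 18.8700
Temperature rise = 44479 / 18.8700 = 2357.13 K
T_ad = 59 + 2357.13 = 2416.13 deg C


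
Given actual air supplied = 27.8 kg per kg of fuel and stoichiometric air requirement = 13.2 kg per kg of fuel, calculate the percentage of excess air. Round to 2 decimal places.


Excess air = actual - stoichiometric = 27.8 - 13.2 = 14.60 kg/kg fuel
Excess air % = (excess / stoich) * 100 = (14.60 / 13.2) * 100 = 110.61%


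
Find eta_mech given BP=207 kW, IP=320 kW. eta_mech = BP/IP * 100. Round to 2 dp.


eta_mech = (BP / IP) * 100
Ratio = 207 / 320 = 0.6469
eta_mech = 0.6469 * 100 = 64.69%


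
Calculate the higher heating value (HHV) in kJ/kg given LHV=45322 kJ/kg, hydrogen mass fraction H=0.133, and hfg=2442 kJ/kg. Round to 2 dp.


HHV = LHV + hfg * 9 * H
Water addition = 2442 * 9 * 0.133 = 2923.074 kJ/kg
HHV = 45322 + 2923.074 = 48245.07 kJ/kg


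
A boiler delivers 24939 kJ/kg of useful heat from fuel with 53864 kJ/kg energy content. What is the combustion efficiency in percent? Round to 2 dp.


Efficiency = (Q_useful / Q_fuel) * 100
Efficiency = (24939 / 53864) * 100
Efficiency = 0.4630 * 100 = 46.30%


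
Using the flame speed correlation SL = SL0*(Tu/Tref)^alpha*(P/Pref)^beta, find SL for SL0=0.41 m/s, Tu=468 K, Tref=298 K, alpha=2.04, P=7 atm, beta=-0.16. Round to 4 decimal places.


SL = SL0 * (Tu/Tref)^alpha * (P/Pref)^beta
T ratio = 468/298 = 1.57046980
(T ratio)^alpha = 1.57046980^2.04 = 2.511310
(P/Pref)^beta = 7^(-0.16) = 0.732461
SL = 0.41 * 2.511310 * 0.732461 = 0.7542 m/s


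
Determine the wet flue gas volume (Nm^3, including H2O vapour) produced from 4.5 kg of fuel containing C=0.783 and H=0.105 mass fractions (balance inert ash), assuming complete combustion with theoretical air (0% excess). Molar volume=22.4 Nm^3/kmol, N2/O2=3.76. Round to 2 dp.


Per kg fuel: CO2 = (C/12 kmol)*22.4 = (0.783/12)*22.4 = 1.46160 Nm^3
Per kg fuel: H2O = (H/2 kmol)*22.4 = (0.105/2)*22.4 = 1.17600 Nm^3
O2 needed per kg fuel = C/12 + H/4 = 0.783/12 + 0.105/4 = 0.09150000 kmol
Per kg fuel: N2 = O2*3.76*22.4 = 0.09150000*3.76*22.4 = 7.70650 Nm^3
Total per kg = 1.46160 + 1.17600 + 7.70650 = 10.34410 Nm^3
Total = 10.34410 * 4.5 = 46.55 Nm^3


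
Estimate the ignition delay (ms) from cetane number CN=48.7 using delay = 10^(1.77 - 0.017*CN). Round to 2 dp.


delay = 10^(1.77 - 0.017*CN)
Exponent = 1.77 - 0.017*48.7 = 0.9421
delay = 10^0.9421 = 8.75 ms


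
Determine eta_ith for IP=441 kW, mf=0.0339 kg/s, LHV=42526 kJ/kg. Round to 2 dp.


eta_ith = (IP / (mf * LHV)) * 100
Denominator = 0.0339 * 42526 = 1441.6314 kW
eta_ith = (441 / 1441.6314) * 100 = 30.59%


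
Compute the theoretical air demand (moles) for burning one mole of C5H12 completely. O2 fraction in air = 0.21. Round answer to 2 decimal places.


Balanced combustion: C5H12 + 8 O2 -> 5 CO2 + 6 H2O
O2 needed = C + H/4 = 5 + 12/4 = 8.00 moles
Air moles = O2 / 0.21 = 8.00 / 0.21 = 38.10 moles air


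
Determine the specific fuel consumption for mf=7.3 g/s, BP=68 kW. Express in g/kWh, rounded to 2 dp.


SFC = (mf / BP) * 3600
Rate = 7.3 / 68 = 0.107353 g/(s*kW)
SFC = 0.107353 * 3600 = 386.47 g/kWh


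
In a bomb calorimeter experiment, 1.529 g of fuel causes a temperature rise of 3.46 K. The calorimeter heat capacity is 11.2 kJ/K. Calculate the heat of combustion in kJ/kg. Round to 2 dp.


Hc = C_cal * delta_T / m_fuel
Q_released = 11.2 * 3.46 = 38.7520 kJ
m_fuel = 1.529 g = 1.529/1000 kg = 0.001529 kg
Hc = 38.7520 / 0.001529 = 25344.67 kJ/kg


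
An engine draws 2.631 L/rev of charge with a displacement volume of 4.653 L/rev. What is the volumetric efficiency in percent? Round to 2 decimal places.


eta_v = (V_actual / V_disp) * 100
Ratio = 2.631 / 4.653 = 0.5654
eta_v = 0.5654 * 100 = 56.54%


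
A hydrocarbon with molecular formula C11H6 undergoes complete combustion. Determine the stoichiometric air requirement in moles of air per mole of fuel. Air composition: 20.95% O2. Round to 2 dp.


Balanced combustion: C11H6 + 12.5 O2 -> 11 CO2 + 3 H2O
O2 needed = C + H/4 = 11 + 6/4 = 12.50 moles
Air moles = O2 / 0.2095 = 12.50 / 0.2095 = 59.67 moles air


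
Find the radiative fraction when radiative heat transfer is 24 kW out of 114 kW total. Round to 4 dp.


f_rad = Q_rad / Q_total
f_rad = 24 / 114 = 0.2105


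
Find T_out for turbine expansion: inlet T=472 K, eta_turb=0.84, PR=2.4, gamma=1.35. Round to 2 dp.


T_out = T_in * (1 - eta * (1 - PR^(-(gamma-1)/gamma)))
Exponent = -(1.35-1)/1.35 = -0.25925926
PR^exp = 2.4^(-0.25925926) = 0.79694200
Factor = 1 - 0.84*(1 - 0.79694200) = 0.82943128
T_out = 472 * 0.82943128 = 391.49 K


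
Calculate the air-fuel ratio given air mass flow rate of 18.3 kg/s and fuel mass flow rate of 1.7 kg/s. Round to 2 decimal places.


AFR = m_air / m_fuel
AFR = 18.3 / 1.7 = 10.76


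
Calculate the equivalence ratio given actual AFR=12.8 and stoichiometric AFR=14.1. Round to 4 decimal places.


phi = AFR_stoich / AFR_actual
phi = 14.1 / 12.8 = 1.1016


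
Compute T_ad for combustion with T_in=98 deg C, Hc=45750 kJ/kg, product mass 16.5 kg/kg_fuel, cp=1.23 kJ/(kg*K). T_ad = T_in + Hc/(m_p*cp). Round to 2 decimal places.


T_ad = T_in + Hc / (m_p * cp)
Denominator = 16.5 * 1.23 = 20.2950
Temperature rise = 45750 / 20.2950 = 2254.25 K
T_ad = 98 + 2254.25 = 2352.25 deg C


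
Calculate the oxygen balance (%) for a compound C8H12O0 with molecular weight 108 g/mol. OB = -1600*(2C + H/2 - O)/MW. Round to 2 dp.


OB = -1600 * (2C + H/2 - O) / MW
Inner = 2*8 + 12/2 - 0 = 22.00
OB = -1600 * 22.00 / 108 = -325.93%


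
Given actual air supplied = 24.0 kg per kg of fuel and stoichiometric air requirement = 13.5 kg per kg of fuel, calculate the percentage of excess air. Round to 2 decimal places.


Excess air = actual - stoichiometric = 24.0 - 13.5 = 10.50 kg/kg fuel
Excess air % = (excess / stoich) * 100 = (10.50 / 13.5) * 100 = 77.78%


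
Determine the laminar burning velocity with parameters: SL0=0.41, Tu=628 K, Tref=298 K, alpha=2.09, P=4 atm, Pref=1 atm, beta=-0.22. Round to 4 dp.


SL = SL0 * (Tu/Tref)^alpha * (P/Pref)^beta
T ratio = 628/298 = 2.10738255
(T ratio)^alpha = 2.10738255^2.09 = 4.749235
(P/Pref)^beta = 4^(-0.22) = 0.737135
SL = 0.41 * 4.749235 * 0.737135 = 1.4353 m/s


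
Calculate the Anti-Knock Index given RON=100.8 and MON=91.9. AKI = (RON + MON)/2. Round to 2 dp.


AKI = (RON + MON) / 2
AKI = (100.8 + 91.9) / 2
AKI = 192.7 / 2 = 96.35


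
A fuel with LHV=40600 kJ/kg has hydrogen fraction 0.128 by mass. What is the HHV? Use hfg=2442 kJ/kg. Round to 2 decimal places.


HHV = LHV + hfg * 9 * H
Water addition = 2442 * 9 * 0.128 = 2813.184 kJ/kg
HHV = 40600 + 2813.184 = 43413.18 kJ/kg


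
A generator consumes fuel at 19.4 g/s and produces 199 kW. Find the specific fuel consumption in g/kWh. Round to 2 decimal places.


SFC = (mf / BP) * 3600
Rate = 19.4 / 199 = 0.097487 g/(s*kW)
SFC = 0.097487 * 3600 = 350.95 g/kWh


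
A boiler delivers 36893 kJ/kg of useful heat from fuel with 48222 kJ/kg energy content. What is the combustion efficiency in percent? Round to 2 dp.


Efficiency = (Q_useful / Q_fuel) * 100
Efficiency = (36893 / 48222) * 100
Efficiency = 0.7651 * 100 = 76.51%


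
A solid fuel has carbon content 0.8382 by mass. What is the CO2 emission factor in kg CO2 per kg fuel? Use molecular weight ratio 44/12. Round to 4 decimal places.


EF = C_frac * (M_CO2 / M_C)
EF = 0.8382 * (44/12)
EF = 0.8382 * 3.666667 = 3.0734 kg_CO2/kg_fuel


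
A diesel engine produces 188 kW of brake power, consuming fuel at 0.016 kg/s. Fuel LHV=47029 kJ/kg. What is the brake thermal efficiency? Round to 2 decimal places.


eta_BTE = (BP / (mf * LHV)) * 100
Denominator = 0.016 * 47029 = 752.4640 kW
eta_BTE = (188 / 752.4640) * 100 = 24.98%


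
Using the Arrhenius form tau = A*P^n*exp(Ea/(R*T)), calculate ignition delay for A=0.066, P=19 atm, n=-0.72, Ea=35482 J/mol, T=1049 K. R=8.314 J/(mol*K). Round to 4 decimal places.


tau = A * P^n * exp(Ea/(R*T))
P^n = 19^(-0.72) = 0.12003210
Ea/(R*T) = 35482/(8.314*1049) = 4.068390
exp(Ea/(R*T)) = 58.462764
tau = 0.066 * 0.12003210 * 58.462764 = 0.4631 ms


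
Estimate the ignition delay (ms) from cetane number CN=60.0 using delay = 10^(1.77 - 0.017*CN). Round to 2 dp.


delay = 10^(1.77 - 0.017*CN)
Exponent = 1.77 - 0.017*60.0 = 0.7500
delay = 10^0.7500 = 5.62 ms


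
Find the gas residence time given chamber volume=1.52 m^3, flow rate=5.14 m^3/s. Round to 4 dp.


tau = V / Q_flow
tau = 1.52 / 5.14 = 0.2957 s


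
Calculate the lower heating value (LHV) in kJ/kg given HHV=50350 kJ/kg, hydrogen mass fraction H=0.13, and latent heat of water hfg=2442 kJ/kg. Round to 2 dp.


LHV = HHV - hfg * 9 * H
Water correction = 2442 * 9 * 0.13 = 2857.140 kJ/kg
LHV = 50350 - 2857.140 = 47492.86 kJ/kg


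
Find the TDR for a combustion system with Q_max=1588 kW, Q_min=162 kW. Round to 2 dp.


TDR = Q_max / Q_min
TDR = 1588 / 162 = 9.80


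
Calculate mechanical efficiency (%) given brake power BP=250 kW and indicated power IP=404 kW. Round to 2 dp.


eta_mech = (BP / IP) * 100
Ratio = 250 / 404 = 0.6188
eta_mech = 0.6188 * 100 = 61.88%


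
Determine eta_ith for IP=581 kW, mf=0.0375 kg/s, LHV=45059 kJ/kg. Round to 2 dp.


eta_ith = (IP / (mf * LHV)) * 100
Denominator = 0.0375 * 45059 = 1689.7125 kW
eta_ith = (581 / 1689.7125) * 100 = 34.38%


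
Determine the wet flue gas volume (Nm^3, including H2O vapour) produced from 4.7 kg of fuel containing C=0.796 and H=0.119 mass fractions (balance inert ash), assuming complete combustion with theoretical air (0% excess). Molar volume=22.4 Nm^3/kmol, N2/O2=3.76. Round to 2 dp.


Per kg fuel: CO2 = (C/12 kmol)*22.4 = (0.796/12)*22.4 = 1.48587 Nm^3
Per kg fuel: H2O = (H/2 kmol)*22.4 = (0.119/2)*22.4 = 1.33280 Nm^3
O2 needed per kg fuel = C/12 + H/4 = 0.796/12 + 0.119/4 = 0.09608333 kmol
Per kg fuel: N2 = O2*3.76*22.4 = 0.09608333*3.76*22.4 = 8.09252 Nm^3
Total per kg = 1.48587 + 1.33280 + 8.09252 = 10.91119 Nm^3
Total = 10.91119 * 4.7 = 51.28 Nm^3


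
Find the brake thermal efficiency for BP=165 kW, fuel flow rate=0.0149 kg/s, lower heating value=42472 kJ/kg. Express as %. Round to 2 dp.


eta_BTE = (BP / (mf * LHV)) * 100
Denominator = 0.0149 * 42472 = 632.8328 kW
eta_BTE = (165 / 632.8328) * 100 = 26.07%


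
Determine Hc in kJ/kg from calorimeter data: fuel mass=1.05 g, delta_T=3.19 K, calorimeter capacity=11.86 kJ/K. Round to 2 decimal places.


Hc = C_cal * delta_T / m_fuel
Q_released = 11.86 * 3.19 = 37.8334 kJ
m_fuel = 1.05 g = 1.05/1000 kg = 0.001050 kg
Hc = 37.8334 / 0.001050 = 36031.81 kJ/kg


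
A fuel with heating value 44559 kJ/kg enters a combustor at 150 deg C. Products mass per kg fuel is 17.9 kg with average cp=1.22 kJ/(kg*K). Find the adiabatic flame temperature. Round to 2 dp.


T_ad = T_in + Hc / (m_p * cp)
Denominator = 17.9 * 1.22 = 21.8380
Temperature rise = 44559 / 21.8380 = 2040.43 K
T_ad = 150 + 2040.43 = 2190.43 deg C


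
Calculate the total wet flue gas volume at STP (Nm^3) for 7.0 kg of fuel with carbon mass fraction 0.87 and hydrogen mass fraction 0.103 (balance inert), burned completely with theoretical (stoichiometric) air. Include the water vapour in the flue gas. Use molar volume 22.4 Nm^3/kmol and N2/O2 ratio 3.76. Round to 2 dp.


Per kg fuel: CO2 = (C/12 kmol)*22.4 = (0.87/12)*22.4 = 1.62400 Nm^3
Per kg fuel: H2O = (H/2 kmol)*22.4 = (0.103/2)*22.4 = 1.15360 Nm^3
O2 needed per kg fuel = C/12 + H/4 = 0.87/12 + 0.103/4 = 0.09825000 kmol
Per kg fuel: N2 = O2*3.76*22.4 = 0.09825000*3.76*22.4 = 8.27501 Nm^3
Total per kg = 1.62400 + 1.15360 + 8.27501 = 11.05261 Nm^3
Total = 11.05261 * 7.0 = 77.37 Nm^3


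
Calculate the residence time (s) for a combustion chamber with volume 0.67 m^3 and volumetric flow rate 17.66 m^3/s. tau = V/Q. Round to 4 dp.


tau = V / Q_flow
tau = 0.67 / 17.66 = 0.0379 s


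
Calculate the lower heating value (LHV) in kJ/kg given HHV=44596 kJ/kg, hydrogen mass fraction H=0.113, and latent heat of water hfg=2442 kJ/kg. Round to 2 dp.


LHV = HHV - hfg * 9 * H
Water correction = 2442 * 9 * 0.113 = 2483.514 kJ/kg
LHV = 44596 - 2483.514 = 42112.49 kJ/kg


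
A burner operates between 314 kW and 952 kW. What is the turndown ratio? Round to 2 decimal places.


TDR = Q_max / Q_min
TDR = 952 / 314 = 3.03


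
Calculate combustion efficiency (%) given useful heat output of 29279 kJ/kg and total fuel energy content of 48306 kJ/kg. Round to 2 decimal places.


Efficiency = (Q_useful / Q_fuel) * 100
Efficiency = (29279 / 48306) * 100
Efficiency = 0.6061 * 100 = 60.61%


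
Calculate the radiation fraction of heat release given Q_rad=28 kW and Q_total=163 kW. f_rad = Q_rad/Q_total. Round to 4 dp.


f_rad = Q_rad / Q_total
f_rad = 28 / 163 = 0.1718


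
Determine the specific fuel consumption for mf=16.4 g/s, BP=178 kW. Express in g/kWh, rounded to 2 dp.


SFC = (mf / BP) * 3600
Rate = 16.4 / 178 = 0.092135 g/(s*kW)
SFC = 0.092135 * 3600 = 331.69 g/kWh


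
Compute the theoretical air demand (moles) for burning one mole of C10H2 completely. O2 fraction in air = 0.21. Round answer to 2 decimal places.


Balanced combustion: C10H2 + 10.5 O2 -> 10 CO2 + 1 H2O
O2 needed = C + H/4 = 10 + 2/4 = 10.50 moles
Air moles = O2 / 0.21 = 10.50 / 0.21 = 50.00 moles air


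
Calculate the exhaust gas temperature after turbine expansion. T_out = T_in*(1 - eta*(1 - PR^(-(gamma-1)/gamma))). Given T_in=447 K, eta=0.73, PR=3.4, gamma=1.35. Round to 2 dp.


T_out = T_in * (1 - eta * (1 - PR^(-(gamma-1)/gamma)))
Exponent = -(1.35-1)/1.35 = -0.25925926
PR^exp = 3.4^(-0.25925926) = 0.72813041
Factor = 1 - 0.73*(1 - 0.72813041) = 0.80153520
T_out = 447 * 0.80153520 = 358.29 K


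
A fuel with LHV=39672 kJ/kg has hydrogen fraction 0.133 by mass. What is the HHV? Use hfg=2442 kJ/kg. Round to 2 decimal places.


HHV = LHV + hfg * 9 * H
Water addition = 2442 * 9 * 0.133 = 2923.074 kJ/kg
HHV = 39672 + 2923.074 = 42595.07 kJ/kg


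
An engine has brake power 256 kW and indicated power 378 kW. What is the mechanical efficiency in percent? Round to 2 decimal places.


eta_mech = (BP / IP) * 100
Ratio = 256 / 378 = 0.6772
eta_mech = 0.6772 * 100 = 67.72%


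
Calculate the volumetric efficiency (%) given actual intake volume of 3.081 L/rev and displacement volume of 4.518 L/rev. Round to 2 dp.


eta_v = (V_actual / V_disp) * 100
Ratio = 3.081 / 4.518 = 0.6819
eta_v = 0.6819 * 100 = 68.19%


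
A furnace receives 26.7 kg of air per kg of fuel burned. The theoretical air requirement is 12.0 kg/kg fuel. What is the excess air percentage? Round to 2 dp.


Excess air = actual - stoichiometric = 26.7 - 12.0 = 14.70 kg/kg fuel
Excess air % = (excess / stoich) * 100 = (14.70 / 12.0) * 100 = 122.50%


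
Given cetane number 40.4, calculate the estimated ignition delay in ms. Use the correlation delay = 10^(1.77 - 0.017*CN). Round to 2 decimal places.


delay = 10^(1.77 - 0.017*CN)
Exponent = 1.77 - 0.017*40.4 = 1.0832
delay = 10^1.0832 = 12.11 ms


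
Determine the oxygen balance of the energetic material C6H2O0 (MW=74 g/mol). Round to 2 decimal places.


OB = -1600 * (2C + H/2 - O) / MW
Inner = 2*6 + 2/2 - 0 = 13.00
OB = -1600 * 13.00 / 74 = -281.08%


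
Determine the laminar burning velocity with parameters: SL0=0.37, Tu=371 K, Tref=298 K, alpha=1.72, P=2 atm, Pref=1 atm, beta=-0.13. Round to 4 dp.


SL = SL0 * (Tu/Tref)^alpha * (P/Pref)^beta
T ratio = 371/298 = 1.24496644
(T ratio)^alpha = 1.24496644^1.72 = 1.457710
(P/Pref)^beta = 2^(-0.13) = 0.913831
SL = 0.37 * 1.457710 * 0.913831 = 0.4929 m/s


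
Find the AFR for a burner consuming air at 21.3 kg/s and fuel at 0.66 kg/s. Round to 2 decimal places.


AFR = m_air / m_fuel
AFR = 21.3 / 0.66 = 32.27


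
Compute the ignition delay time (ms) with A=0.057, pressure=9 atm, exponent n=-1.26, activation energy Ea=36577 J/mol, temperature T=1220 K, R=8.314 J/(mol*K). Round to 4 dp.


tau = A * P^n * exp(Ea/(R*T))
P^n = 9^(-1.26) = 0.06275588
Ea/(R*T) = 36577/(8.314*1220) = 3.606104
exp(Ea/(R*T)) = 36.822308
tau = 0.057 * 0.06275588 * 36.822308 = 0.1317 ms


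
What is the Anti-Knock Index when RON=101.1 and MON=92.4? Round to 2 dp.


AKI = (RON + MON) / 2
AKI = (101.1 + 92.4) / 2
AKI = 193.5 / 2 = 96.75


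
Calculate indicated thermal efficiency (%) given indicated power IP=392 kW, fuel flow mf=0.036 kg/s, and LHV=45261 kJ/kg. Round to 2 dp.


eta_ith = (IP / (mf * LHV)) * 100
Denominator = 0.036 * 45261 = 1629.3960 kW
eta_ith = (392 / 1629.3960) * 100 = 24.06%


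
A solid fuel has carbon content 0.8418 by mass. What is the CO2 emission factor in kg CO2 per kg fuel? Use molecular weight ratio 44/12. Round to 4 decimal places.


EF = C_frac * (M_CO2 / M_C)
EF = 0.8418 * (44/12)
EF = 0.8418 * 3.666667 = 3.0866 kg_CO2/kg_fuel


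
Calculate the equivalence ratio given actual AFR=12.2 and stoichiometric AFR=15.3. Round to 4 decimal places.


phi = AFR_stoich / AFR_actual
phi = 15.3 / 12.2 = 1.2541


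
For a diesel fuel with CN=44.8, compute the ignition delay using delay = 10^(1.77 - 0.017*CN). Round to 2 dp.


delay = 10^(1.77 - 0.017*CN)
Exponent = 1.77 - 0.017*44.8 = 1.0084
delay = 10^1.0084 = 10.20 ms


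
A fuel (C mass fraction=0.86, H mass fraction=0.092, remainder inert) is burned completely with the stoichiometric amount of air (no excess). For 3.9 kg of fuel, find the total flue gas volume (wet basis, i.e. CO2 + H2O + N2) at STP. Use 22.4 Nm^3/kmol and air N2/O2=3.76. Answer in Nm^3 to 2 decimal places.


Per kg fuel: CO2 = (C/12 kmol)*22.4 = (0.86/12)*22.4 = 1.60533 Nm^3
Per kg fuel: H2O = (H/2 kmol)*22.4 = (0.092/2)*22.4 = 1.03040 Nm^3
O2 needed per kg fuel = C/12 + H/4 = 0.86/12 + 0.092/4 = 0.09466667 kmol
Per kg fuel: N2 = O2*3.76*22.4 = 0.09466667*3.76*22.4 = 7.97321 Nm^3
Total per kg = 1.60533 + 1.03040 + 7.97321 = 10.60894 Nm^3
Total = 10.60894 * 3.9 = 41.37 Nm^3


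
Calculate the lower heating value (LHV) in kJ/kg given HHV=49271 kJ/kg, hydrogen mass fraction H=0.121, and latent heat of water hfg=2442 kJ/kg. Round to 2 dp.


LHV = HHV - hfg * 9 * H
Water correction = 2442 * 9 * 0.121 = 2659.338 kJ/kg
LHV = 49271 - 2659.338 = 46611.66 kJ/kg


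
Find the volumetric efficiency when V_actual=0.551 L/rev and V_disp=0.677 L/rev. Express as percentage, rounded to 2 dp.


eta_v = (V_actual / V_disp) * 100
Ratio = 0.551 / 0.677 = 0.8139
eta_v = 0.8139 * 100 = 81.39%


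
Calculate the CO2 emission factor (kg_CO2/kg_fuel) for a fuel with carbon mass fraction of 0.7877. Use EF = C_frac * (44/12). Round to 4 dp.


EF = C_frac * (M_CO2 / M_C)
EF = 0.7877 * (44/12)
EF = 0.7877 * 3.666667 = 2.8882 kg_CO2/kg_fuel


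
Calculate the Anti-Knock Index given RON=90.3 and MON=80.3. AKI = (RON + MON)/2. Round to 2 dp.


AKI = (RON + MON) / 2
AKI = (90.3 + 80.3) / 2
AKI = 170.6 / 2 = 85.30


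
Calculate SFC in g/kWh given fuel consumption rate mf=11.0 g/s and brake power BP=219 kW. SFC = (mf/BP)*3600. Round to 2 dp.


SFC = (mf / BP) * 3600
Rate = 11.0 / 219 = 0.050228 g/(s*kW)
SFC = 0.050228 * 3600 = 180.82 g/kWh


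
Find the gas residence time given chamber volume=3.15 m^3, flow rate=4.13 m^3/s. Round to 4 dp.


tau = V / Q_flow
tau = 3.15 / 4.13 = 0.7627 s


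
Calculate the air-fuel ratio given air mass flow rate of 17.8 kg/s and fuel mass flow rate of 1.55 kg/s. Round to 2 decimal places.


AFR = m_air / m_fuel
AFR = 17.8 / 1.55 = 11.48


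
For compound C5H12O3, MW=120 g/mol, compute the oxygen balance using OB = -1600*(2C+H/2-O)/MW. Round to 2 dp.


OB = -1600 * (2C + H/2 - O) / MW
Inner = 2*5 + 12/2 - 3 = 13.00
OB = -1600 * 13.00 / 120 = -173.33%


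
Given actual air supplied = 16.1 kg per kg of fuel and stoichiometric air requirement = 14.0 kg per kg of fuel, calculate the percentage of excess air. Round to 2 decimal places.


Excess air = actual - stoichiometric = 16.1 - 14.0 = 2.10 kg/kg fuel
Excess air % = (excess / stoich) * 100 = (2.10 / 14.0) * 100 = 15.00%


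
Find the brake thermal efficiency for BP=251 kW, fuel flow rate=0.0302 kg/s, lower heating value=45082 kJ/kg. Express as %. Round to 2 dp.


eta_BTE = (BP / (mf * LHV)) * 100
Denominator = 0.0302 * 45082 = 1361.4764 kW
eta_BTE = (251 / 1361.4764) * 100 = 18.44%


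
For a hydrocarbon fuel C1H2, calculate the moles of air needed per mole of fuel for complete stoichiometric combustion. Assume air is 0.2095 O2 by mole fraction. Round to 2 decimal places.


Balanced combustion: C1H2 + 1.5 O2 -> 1 CO2 + 1 H2O
O2 needed = C + H/4 = 1 + 2/4 = 1.50 moles
Air moles = O2 / 0.2095 = 1.50 / 0.2095 = 7.16 moles air


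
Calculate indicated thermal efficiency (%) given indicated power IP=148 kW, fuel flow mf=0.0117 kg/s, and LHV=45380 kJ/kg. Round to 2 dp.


eta_ith = (IP / (mf * LHV)) * 100
Denominator = 0.0117 * 45380 = 530.9460 kW
eta_ith = (148 / 530.9460) * 100 = 27.87%


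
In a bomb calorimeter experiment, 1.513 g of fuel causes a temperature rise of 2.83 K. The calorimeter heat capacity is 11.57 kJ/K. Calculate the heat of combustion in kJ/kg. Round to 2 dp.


Hc = C_cal * delta_T / m_fuel
Q_released = 11.57 * 2.83 = 32.7431 kJ
m_fuel = 1.513 g = 1.513/1000 kg = 0.001513 kg
Hc = 32.7431 / 0.001513 = 21641.18 kJ/kg


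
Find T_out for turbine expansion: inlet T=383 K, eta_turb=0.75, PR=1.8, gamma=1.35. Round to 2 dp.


T_out = T_in * (1 - eta * (1 - PR^(-(gamma-1)/gamma)))
Exponent = -(1.35-1)/1.35 = -0.25925926
PR^exp = 1.8^(-0.25925926) = 0.85865408
Factor = 1 - 0.75*(1 - 0.85865408) = 0.89399056
T_out = 383 * 0.89399056 = 342.40 K


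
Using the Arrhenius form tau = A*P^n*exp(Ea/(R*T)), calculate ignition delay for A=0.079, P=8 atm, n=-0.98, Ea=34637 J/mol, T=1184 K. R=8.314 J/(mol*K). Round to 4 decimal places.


tau = A * P^n * exp(Ea/(R*T))
P^n = 8^(-0.98) = 0.13030822
Ea/(R*T) = 34637/(8.314*1184) = 3.518670
exp(Ea/(R*T)) = 33.739527
tau = 0.079 * 0.13030822 * 33.739527 = 0.3473 ms


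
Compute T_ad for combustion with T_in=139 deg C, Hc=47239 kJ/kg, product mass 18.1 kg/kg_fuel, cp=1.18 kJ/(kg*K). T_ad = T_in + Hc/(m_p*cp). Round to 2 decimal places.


T_ad = T_in + Hc / (m_p * cp)
Denominator = 18.1 * 1.18 = 21.3580
Temperature rise = 47239 / 21.3580 = 2211.77 K
T_ad = 139 + 2211.77 = 2350.77 deg C


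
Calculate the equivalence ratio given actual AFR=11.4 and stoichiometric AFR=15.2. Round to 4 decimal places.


phi = AFR_stoich / AFR_actual
phi = 15.2 / 11.4 = 1.3333


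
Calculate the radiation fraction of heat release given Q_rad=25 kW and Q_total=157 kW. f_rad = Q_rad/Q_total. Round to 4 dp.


f_rad = Q_rad / Q_total
f_rad = 25 / 157 = 0.1592


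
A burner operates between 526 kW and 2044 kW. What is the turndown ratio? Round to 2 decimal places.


TDR = Q_max / Q_min
TDR = 2044 / 526 = 3.89


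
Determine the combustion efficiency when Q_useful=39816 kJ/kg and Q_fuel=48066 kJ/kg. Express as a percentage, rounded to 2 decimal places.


Efficiency = (Q_useful / Q_fuel) * 100
Efficiency = (39816 / 48066) * 100
Efficiency = 0.8284 * 100 = 82.84%


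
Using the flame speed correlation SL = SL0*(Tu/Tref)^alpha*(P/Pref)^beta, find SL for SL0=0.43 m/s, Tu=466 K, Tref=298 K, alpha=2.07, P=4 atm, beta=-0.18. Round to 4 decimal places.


SL = SL0 * (Tu/Tref)^alpha * (P/Pref)^beta
T ratio = 466/298 = 1.56375839
(T ratio)^alpha = 1.56375839^2.07 = 2.523081
(P/Pref)^beta = 4^(-0.18) = 0.779165
SL = 0.43 * 2.523081 * 0.779165 = 0.8453 m/s


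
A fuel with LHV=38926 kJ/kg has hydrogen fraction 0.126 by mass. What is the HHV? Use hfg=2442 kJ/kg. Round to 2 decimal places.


HHV = LHV + hfg * 9 * H
Water addition = 2442 * 9 * 0.126 = 2769.228 kJ/kg
HHV = 38926 + 2769.228 = 41695.23 kJ/kg


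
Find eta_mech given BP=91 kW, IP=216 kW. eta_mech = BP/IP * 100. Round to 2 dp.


eta_mech = (BP / IP) * 100
Ratio = 91 / 216 = 0.4213
eta_mech = 0.4213 * 100 = 42.13%


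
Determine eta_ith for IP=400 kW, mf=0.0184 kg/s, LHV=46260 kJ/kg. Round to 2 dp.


eta_ith = (IP / (mf * LHV)) * 100
Denominator = 0.0184 * 46260 = 851.1840 kW
eta_ith = (400 / 851.1840) * 100 = 46.99%


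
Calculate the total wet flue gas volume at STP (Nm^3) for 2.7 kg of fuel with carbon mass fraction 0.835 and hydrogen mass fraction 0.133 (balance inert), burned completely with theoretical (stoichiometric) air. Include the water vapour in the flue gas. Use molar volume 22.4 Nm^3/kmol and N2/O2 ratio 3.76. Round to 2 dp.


Per kg fuel: CO2 = (C/12 kmol)*22.4 = (0.835/12)*22.4 = 1.55867 Nm^3
Per kg fuel: H2O = (H/2 kmol)*22.4 = (0.133/2)*22.4 = 1.48960 Nm^3
O2 needed per kg fuel = C/12 + H/4 = 0.835/12 + 0.133/4 = 0.10283333 kmol
Per kg fuel: N2 = O2*3.76*22.4 = 0.10283333*3.76*22.4 = 8.66103 Nm^3
Total per kg = 1.55867 + 1.48960 + 8.66103 = 11.70930 Nm^3
Total = 11.70930 * 2.7 = 31.62 Nm^3


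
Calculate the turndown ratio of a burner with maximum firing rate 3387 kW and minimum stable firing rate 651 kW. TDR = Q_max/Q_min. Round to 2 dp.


TDR = Q_max / Q_min
TDR = 3387 / 651 = 5.20


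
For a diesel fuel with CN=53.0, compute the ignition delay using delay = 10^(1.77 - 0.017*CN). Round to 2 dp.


delay = 10^(1.77 - 0.017*CN)
Exponent = 1.77 - 0.017*53.0 = 0.8690
delay = 10^0.8690 = 7.40 ms


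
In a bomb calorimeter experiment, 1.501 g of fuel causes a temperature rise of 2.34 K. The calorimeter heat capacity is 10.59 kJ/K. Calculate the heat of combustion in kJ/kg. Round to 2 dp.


Hc = C_cal * delta_T / m_fuel
Q_released = 10.59 * 2.34 = 24.7806 kJ
m_fuel = 1.501 g = 1.501/1000 kg = 0.001501 kg
Hc = 24.7806 / 0.001501 = 16509.39 kJ/kg


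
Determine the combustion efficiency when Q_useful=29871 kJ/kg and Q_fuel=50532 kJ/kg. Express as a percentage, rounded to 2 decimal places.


Efficiency = (Q_useful / Q_fuel) * 100
Efficiency = (29871 / 50532) * 100
Efficiency = 0.5911 * 100 = 59.11%


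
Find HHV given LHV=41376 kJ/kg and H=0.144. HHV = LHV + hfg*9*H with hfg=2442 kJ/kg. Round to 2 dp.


HHV = LHV + hfg * 9 * H
Water addition = 2442 * 9 * 0.144 = 3164.832 kJ/kg
HHV = 41376 + 3164.832 = 44540.83 kJ/kg


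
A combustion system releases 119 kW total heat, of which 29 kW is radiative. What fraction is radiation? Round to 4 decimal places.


f_rad = Q_rad / Q_total
f_rad = 29 / 119 = 0.2437


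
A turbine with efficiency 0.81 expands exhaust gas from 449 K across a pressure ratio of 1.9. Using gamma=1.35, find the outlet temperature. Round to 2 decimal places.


T_out = T_in * (1 - eta * (1 - PR^(-(gamma-1)/gamma)))
Exponent = -(1.35-1)/1.35 = -0.25925926
PR^exp = 1.9^(-0.25925926) = 0.84670193
Factor = 1 - 0.81*(1 - 0.84670193) = 0.87582856
T_out = 449 * 0.87582856 = 393.25 K


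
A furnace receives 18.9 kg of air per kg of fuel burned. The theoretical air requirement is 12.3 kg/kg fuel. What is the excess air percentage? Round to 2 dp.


Excess air = actual - stoichiometric = 18.9 - 12.3 = 6.60 kg/kg fuel
Excess air % = (excess / stoich) * 100 = (6.60 / 12.3) * 100 = 53.66%


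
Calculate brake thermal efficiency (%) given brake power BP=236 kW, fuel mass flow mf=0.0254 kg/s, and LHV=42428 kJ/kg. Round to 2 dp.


eta_BTE = (BP / (mf * LHV)) * 100
Denominator = 0.0254 * 42428 = 1077.6712 kW
eta_BTE = (236 / 1077.6712) * 100 = 21.90%


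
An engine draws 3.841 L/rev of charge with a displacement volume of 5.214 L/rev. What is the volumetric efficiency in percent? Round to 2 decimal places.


eta_v = (V_actual / V_disp) * 100
Ratio = 3.841 / 5.214 = 0.7367
eta_v = 0.7367 * 100 = 73.67%


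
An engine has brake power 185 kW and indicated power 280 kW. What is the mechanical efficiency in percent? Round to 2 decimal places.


eta_mech = (BP / IP) * 100
Ratio = 185 / 280 = 0.6607
eta_mech = 0.6607 * 100 = 66.07%


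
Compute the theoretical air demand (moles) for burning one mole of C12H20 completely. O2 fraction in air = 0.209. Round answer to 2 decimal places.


Balanced combustion: C12H20 + 17 O2 -> 12 CO2 + 10 H2O
O2 needed = C + H/4 = 12 + 20/4 = 17.00 moles
Air moles = O2 / 0.209 = 17.00 / 0.209 = 81.34 moles air


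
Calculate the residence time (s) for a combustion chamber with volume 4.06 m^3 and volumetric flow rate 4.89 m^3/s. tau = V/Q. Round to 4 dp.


tau = V / Q_flow
tau = 4.06 / 4.89 = 0.8303 s


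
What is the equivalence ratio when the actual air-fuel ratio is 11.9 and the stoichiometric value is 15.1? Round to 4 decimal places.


phi = AFR_stoich / AFR_actual
phi = 15.1 / 11.9 = 1.2689


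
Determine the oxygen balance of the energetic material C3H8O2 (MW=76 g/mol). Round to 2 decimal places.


OB = -1600 * (2C + H/2 - O) / MW
Inner = 2*3 + 8/2 - 2 = 8.00
OB = -1600 * 8.00 / 76 = -168.42%


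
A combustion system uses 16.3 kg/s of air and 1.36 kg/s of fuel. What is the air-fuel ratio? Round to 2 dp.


AFR = m_air / m_fuel
AFR = 16.3 / 1.36 = 11.99


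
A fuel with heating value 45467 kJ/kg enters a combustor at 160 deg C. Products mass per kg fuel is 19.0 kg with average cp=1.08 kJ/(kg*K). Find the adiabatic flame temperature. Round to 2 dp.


T_ad = T_in + Hc / (m_p * cp)
Denominator = 19.0 * 1.08 = 20.5200
Temperature rise = 45467 / 20.5200 = 2215.74 K
T_ad = 160 + 2215.74 = 2375.74 deg C


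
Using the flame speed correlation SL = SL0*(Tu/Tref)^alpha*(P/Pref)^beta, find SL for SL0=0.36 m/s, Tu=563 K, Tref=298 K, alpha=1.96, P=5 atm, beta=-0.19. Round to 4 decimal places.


SL = SL0 * (Tu/Tref)^alpha * (P/Pref)^beta
T ratio = 563/298 = 1.88926174
(T ratio)^alpha = 1.88926174^1.96 = 3.479626
(P/Pref)^beta = 5^(-0.19) = 0.736539
SL = 0.36 * 3.479626 * 0.736539 = 0.9226 m/s
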